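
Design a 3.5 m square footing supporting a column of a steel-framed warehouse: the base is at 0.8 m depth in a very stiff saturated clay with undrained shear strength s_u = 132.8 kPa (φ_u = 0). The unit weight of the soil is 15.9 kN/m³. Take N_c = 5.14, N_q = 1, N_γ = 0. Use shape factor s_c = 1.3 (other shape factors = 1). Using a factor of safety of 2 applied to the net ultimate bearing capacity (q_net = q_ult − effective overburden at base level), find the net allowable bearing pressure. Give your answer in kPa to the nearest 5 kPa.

Effective surcharge at the founding depth q = γ·D_f = 15.9 × 0.8 = 12.72 kPa.
q_ult = c·N_c·s_c + q·N_q
     = 132.8 × 5.14 × 1.3 + 12.72 × 1
     = 887.37 + 12.72 = 900.09 kPa.
Net ultimate: q_net = 900.09 − 12.72 = 887.37 kPa.
q_all(net) = 887.37 / 2 = 443.68 kPa.

q_all(net) ≈ 445 kPa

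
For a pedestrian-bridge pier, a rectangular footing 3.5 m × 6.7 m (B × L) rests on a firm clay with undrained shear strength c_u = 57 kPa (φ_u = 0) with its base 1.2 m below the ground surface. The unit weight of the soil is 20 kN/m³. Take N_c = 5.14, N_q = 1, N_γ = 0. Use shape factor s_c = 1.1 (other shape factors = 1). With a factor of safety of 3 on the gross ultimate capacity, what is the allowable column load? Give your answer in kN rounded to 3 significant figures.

P_all ≈ 2710 kN

Effective surcharge at the founding depth q = γ·D_f = 20 × 1.2 = 24 kPa.
q_ult = c·N_c·s_c + q·N_q
     = 57 × 5.14 × 1.1 + 24 × 1
     = 322.28 + 24 = 346.28 kPa.
Gross allowable pressure q_all = 346.28 / 3 = 115.43 kPa.
Footing area = 23.45 m², so allowable column load = 115.43 × 23.45 = 2706.7 kN.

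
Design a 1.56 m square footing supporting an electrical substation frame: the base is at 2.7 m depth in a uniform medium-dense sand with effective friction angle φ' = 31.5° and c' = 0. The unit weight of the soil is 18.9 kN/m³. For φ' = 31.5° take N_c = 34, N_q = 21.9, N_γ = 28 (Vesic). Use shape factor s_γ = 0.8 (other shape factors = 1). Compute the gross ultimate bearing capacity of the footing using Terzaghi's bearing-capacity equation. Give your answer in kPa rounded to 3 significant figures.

q_ult ≈ 1450 kPa

q = γ·D_f = 18.9 × 2.7 = 51.03 kPa.
q·N_q = 51.03 × 21.9 = 1117.6 kPa
0.5·γ·B·N_γ·s_γ = 0.5 × 18.9 × 1.56 × 28 × 0.8 = 330.22 kPa
q_ult = 1117.6 + 330.22 = 1447.8 kPa.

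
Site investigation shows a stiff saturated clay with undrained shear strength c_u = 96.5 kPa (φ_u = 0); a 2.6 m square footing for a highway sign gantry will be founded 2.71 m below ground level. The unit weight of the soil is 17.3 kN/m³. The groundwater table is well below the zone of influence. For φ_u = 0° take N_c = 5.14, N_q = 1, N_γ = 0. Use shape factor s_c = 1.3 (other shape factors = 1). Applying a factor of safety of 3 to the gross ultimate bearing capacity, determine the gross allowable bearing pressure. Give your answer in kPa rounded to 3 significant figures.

q = γ·D_f = 17.3 × 2.71 = 46.883 kPa.
c·N_c·s_c = 96.5 × 5.14 × 1.3 = 644.81 kPa
q·N_q = 46.883 × 1 = 46.883 kPa
q_ult = 644.81 + 46.883 = 691.7 kPa.
q_all = q_ult / FS = 691.7 / 3 = 230.57 kPa.

q_all ≈ 231 kPa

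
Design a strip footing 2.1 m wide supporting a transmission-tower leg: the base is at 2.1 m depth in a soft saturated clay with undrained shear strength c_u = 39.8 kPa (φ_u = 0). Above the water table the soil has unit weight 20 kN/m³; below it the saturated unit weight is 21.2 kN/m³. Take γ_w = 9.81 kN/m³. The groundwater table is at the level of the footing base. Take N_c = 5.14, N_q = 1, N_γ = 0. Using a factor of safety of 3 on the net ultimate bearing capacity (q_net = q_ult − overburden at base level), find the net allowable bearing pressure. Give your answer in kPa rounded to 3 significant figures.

q_all(net) ≈ 68.2 kPa

Overburden at base level: q = 20 × 2.1 = 42 kPa.
Cohesion term c·N_c = 39.8 × 5.14 = 204.57 kPa; surcharge term q·N_q = 42 × 1 = 42 kPa.
q_ult = 204.57 + 42 = 246.57 kPa.
q_net = 246.57 − 42 = 204.57 kPa.
q_all(net) = 204.57 / 3 = 68.191 kPa.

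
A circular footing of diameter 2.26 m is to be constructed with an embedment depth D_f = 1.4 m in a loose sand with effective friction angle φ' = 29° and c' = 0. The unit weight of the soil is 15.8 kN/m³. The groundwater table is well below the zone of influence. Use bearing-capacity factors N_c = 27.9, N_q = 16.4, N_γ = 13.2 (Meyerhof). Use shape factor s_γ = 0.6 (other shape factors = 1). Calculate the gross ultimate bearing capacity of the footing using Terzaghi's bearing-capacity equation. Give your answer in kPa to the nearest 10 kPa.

q_ult ≈ 500 kPa

q = γ·D_f = 15.8 × 1.4 = 22.12 kPa.
q·N_q = 22.12 × 16.4 = 362.77 kPa
0.5·γ·B·N_γ·s_γ = 0.5 × 15.8 × 2.26 × 13.2 × 0.6 = 141.4 kPa
q_ult = 362.77 + 141.4 = 504.17 kPa.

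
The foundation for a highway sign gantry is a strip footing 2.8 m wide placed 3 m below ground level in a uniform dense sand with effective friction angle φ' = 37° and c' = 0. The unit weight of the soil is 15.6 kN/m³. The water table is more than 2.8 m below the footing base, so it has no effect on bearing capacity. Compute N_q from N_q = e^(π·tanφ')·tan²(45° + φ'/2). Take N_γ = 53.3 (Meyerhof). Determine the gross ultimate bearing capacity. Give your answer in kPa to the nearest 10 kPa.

tan37° = 0.7536, so N_q = e^(π×0.7536)·tan²(63.5°) = 10.669 × 4.023 = 42.92.
q = γ·D_f = 15.6 × 3 = 46.8 kPa.
q·N_q = 46.8 × 42.92 = 2008.7 kPa
0.5·γ·B·N_γ = 0.5 × 15.6 × 2.8 × 53.3 = 1164.1 kPa
q_ult = 2008.7 + 1164.1 = 3172.7 kPa.

q_ult ≈ 3170 kPa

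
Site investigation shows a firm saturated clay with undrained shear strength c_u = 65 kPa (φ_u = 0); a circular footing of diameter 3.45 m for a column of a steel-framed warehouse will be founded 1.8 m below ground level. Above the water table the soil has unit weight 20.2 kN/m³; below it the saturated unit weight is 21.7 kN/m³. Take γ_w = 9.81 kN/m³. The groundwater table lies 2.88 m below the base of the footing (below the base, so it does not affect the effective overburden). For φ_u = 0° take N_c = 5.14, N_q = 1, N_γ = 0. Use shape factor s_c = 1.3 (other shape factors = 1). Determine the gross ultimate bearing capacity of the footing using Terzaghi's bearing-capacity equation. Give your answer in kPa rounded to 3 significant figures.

q = γ·D_f = 20.2 × 1.8 = 36.36 kPa.
c·N_c·s_c = 65 × 5.14 × 1.3 = 434.33 kPa
q·N_q = 36.36 × 1 = 36.36 kPa
q_ult = 434.33 + 36.36 = 470.69 kPa.

q_ult ≈ 471 kPa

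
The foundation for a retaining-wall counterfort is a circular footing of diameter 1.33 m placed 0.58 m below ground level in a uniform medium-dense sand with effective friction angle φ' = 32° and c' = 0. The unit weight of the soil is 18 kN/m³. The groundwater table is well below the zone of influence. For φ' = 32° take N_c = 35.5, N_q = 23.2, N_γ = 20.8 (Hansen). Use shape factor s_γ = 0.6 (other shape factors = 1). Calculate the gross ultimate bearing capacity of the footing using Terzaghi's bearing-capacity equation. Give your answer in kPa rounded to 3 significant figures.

q_ult ≈ 392 kPa

Overburden at base level: q = 18 × 0.58 = 10.44 kPa.
Surcharge term q·N_q = 10.44 × 23.2 = 242.21 kPa; self-weight term 0.5·γ·B·N_γ·s_γ = 0.5 × 18 × 1.33 × 20.8 × 0.6 = 149.39 kPa.
q_ult = 242.21 + 149.39 = 391.59 kPa.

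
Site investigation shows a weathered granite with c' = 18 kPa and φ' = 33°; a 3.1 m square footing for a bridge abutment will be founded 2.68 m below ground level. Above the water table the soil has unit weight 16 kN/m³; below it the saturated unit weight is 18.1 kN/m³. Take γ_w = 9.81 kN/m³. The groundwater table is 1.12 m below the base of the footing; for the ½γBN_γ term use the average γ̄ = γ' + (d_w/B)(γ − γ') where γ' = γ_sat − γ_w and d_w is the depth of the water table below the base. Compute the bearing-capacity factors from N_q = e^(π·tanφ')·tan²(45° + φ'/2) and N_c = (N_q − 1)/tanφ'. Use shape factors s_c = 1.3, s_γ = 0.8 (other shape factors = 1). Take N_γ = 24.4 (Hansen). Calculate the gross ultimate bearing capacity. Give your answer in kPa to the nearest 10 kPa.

tan33° = 0.6494, so N_q = e^(π×0.6494)·tan²(61.5°) = 7.692 × 3.392 = 26.09.
N_c = (26.09 − 1)/tan33° = 38.64.
q = γ·D_f = 16 × 2.68 = 42.88 kPa.
γ' = 8.29 kN/m³; averaging over the depth B below the base, γ̄ = γ' + (d_w/B)(γ − γ') = 11.076 kN/m³.
c·N_c·s_c = 18 × 38.638 × 1.3 = 904.14 kPa
q·N_q = 42.88 × 26.092 = 1118.8 kPa
0.5·γ·B·N_γ·s_γ = 0.5 × 11.076 × 3.1 × 24.4 × 0.8 = 335.1 kPa
q_ult = 904.14 + 1118.8 + 335.1 = 2358.1 kPa.

q_ult ≈ 2360 kPa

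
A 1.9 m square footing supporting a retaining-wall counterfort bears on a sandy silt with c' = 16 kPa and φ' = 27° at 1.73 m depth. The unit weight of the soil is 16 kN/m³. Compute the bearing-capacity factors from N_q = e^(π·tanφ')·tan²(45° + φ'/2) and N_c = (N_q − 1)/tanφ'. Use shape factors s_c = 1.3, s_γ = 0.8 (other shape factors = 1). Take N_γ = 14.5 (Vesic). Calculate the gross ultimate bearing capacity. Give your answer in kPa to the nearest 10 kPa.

tan27° = 0.5095, so N_q = e^(π×0.5095)·tan²(58.5°) = 4.957 × 2.663 = 13.2.
N_c = (13.2 − 1)/tan27° = 23.94.
Effective surcharge at the founding depth q = γ·D_f = 16 × 1.73 = 27.68 kPa.
q_ult = c·N_c·s_c + q·N_q + 0.5·γ·B·N_γ·s_γ
     = 16 × 23.942 × 1.3 + 27.68 × 13.199 + 0.5 × 16 × 1.9 × 14.5 × 0.8
     = 498 + 365.35 + 176.32 = 1039.7 kPa.

q_ult ≈ 1040 kPa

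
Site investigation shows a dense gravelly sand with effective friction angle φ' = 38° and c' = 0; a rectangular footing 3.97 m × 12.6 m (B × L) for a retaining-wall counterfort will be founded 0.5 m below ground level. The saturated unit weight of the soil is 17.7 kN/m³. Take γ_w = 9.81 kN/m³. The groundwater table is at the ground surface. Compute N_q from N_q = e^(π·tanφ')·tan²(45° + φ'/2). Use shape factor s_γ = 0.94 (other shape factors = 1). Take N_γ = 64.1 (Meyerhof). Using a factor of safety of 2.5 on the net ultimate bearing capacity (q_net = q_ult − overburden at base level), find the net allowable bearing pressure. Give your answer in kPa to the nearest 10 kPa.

N_q = e^(π·tan38°)·tan²(64°) = 48.93.
With the water table at the surface the whole profile is submerged: γ' = 17.7 − 9.81 = 7.89 kN/m³, so q = γ'·D_f = 3.945 kPa; the same γ' applies in the ½γBN_γ term.
q_ult = q·N_q + 0.5·γ·B·N_γ·s_γ
     = 3.945 × 48.933 + 0.5 × 7.89 × 3.97 × 64.1 × 0.94
     = 193.04 + 943.68 = 1136.7 kPa.
q_net = 1136.7 − 3.945 = 1132.8 kPa.
q_all(net) = 1132.8 / 2.5 = 453.11 kPa.

q_all(net) ≈ 450 kPa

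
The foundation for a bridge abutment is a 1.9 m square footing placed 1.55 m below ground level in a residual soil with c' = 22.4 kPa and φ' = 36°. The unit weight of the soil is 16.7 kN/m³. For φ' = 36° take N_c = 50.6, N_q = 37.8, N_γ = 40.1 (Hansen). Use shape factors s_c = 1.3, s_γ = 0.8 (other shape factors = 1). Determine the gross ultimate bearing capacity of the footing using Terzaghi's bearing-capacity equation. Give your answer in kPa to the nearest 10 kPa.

Overburden at base level: q = 16.7 × 1.55 = 25.885 kPa.
Cohesion term c·N_c·s_c = 22.4 × 50.6 × 1.3 = 1473.5 kPa; surcharge term q·N_q = 25.885 × 37.8 = 978.45 kPa; self-weight term 0.5·γ·B·N_γ·s_γ = 0.5 × 16.7 × 1.9 × 40.1 × 0.8 = 508.95 kPa.
q_ult = 1473.5 + 978.45 + 508.95 = 2960.9 kPa.

q_ult ≈ 2960 kPa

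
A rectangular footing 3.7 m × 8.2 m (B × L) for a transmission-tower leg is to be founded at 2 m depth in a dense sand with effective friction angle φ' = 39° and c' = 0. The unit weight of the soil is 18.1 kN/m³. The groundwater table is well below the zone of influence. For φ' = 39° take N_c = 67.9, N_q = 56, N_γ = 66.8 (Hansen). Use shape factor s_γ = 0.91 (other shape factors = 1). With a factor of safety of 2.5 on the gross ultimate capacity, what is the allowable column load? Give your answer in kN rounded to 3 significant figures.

Overburden at base level: q = 18.1 × 2 = 36.2 kPa.
Surcharge term q·N_q = 36.2 × 56 = 2027.2 kPa; self-weight term 0.5·γ·B·N_γ·s_γ = 0.5 × 18.1 × 3.7 × 66.8 × 0.91 = 2035.5 kPa.
q_ult = 2027.2 + 2035.5 = 4062.7 kPa.
Gross allowable pressure q_all = 4062.7 / 2.5 = 1625.1 kPa.
Footing area = 30.34 m², so allowable column load = 1625.1 × 30.34 = 49305 kN.

P_all ≈ 49300 kN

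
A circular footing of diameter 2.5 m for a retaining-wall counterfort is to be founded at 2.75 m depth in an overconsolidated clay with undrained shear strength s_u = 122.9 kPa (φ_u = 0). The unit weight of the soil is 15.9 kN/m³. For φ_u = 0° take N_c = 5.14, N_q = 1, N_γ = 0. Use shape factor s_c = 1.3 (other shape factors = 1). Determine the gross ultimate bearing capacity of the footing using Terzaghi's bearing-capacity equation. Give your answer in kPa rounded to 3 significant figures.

q_ult ≈ 865 kPa

Overburden at base level: q = 15.9 × 2.75 = 43.725 kPa.
Cohesion term c·N_c·s_c = 122.9 × 5.14 × 1.3 = 821.22 kPa; surcharge term q·N_q = 43.725 × 1 = 43.725 kPa.
q_ult = 821.22 + 43.725 = 864.94 kPa.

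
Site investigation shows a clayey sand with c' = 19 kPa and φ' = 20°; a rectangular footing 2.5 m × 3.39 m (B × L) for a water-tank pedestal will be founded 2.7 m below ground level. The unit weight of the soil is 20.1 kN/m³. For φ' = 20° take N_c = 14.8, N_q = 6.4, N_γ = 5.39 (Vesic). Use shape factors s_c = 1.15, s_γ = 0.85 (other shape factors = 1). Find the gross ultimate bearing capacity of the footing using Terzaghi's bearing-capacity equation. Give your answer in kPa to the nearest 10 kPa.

q_ult ≈ 790 kPa

q = γ·D_f = 20.1 × 2.7 = 54.27 kPa.
c·N_c·s_c = 19 × 14.8 × 1.15 = 323.38 kPa
q·N_q = 54.27 × 6.4 = 347.33 kPa
0.5·γ·B·N_γ·s_γ = 0.5 × 20.1 × 2.5 × 5.39 × 0.85 = 115.11 kPa
q_ult = 323.38 + 347.33 + 115.11 = 785.82 kPa.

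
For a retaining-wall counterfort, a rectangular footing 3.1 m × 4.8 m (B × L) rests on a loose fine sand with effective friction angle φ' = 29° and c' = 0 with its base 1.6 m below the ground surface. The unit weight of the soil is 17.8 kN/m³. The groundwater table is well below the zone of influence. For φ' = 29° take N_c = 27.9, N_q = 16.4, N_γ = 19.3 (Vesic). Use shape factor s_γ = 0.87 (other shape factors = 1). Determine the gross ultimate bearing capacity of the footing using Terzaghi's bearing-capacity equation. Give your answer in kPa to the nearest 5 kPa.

q = γ·D_f = 17.8 × 1.6 = 28.48 kPa.
q·N_q = 28.48 × 16.4 = 467.07 kPa
0.5·γ·B·N_γ·s_γ = 0.5 × 17.8 × 3.1 × 19.3 × 0.87 = 463.26 kPa
q_ult = 467.07 + 463.26 = 930.34 kPa.

q_ult ≈ 930 kPa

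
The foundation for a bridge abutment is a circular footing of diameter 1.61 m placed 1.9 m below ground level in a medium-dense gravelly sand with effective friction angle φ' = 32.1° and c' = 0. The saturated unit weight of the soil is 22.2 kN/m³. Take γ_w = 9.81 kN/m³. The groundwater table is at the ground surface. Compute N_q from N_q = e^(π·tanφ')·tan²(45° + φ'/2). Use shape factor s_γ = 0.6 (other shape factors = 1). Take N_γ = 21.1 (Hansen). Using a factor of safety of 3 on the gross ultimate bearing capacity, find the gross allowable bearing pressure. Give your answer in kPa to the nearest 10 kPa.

N_q = e^(π·tan32.1°)·tan²(61.05°) = 23.45.
γ' = 22.2 − 9.81 = 12.39 kN/m³ (submerged throughout). q = 12.39 × 1.9 = 23.541 kPa; the same γ' applies in the ½γBN_γ term.
q·N_q = 23.541 × 23.451 = 552.05 kPa
0.5·γ·B·N_γ·s_γ = 0.5 × 12.39 × 1.61 × 21.1 × 0.6 = 126.27 kPa
q_ult = 552.05 + 126.27 = 678.32 kPa.
q_all = 678.32 / 3 = 226.11 kPa.

q_all ≈ 230 kPa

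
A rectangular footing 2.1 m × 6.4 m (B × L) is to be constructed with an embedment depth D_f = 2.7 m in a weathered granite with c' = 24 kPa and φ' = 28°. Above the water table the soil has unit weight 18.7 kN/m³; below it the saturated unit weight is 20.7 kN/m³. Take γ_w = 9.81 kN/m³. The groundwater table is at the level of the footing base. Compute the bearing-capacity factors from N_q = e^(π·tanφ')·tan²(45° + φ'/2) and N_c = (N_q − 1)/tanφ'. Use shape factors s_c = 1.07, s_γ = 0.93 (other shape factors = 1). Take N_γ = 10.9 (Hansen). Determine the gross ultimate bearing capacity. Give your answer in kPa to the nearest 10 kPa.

tan28° = 0.5317, so N_q = e^(π×0.5317)·tan²(59°) = 5.314 × 2.77 = 14.72.
N_c = (14.72 − 1)/tan28° = 25.8.
Overburden at base level: q = 18.7 × 2.7 = 50.49 kPa.
Below the base the soil is submerged, so the ½γBN_γ term uses γ' = 20.7 − 9.81 = 10.89 kN/m³.
Cohesion term c·N_c·s_c = 24 × 25.803 × 1.07 = 662.63 kPa; surcharge term q·N_q = 50.49 × 14.72 = 743.21 kPa; self-weight term 0.5·γ·B·N_γ·s_γ = 0.5 × 10.89 × 2.1 × 10.9 × 0.93 = 115.91 kPa.
q_ult = 662.63 + 743.21 + 115.91 = 1521.7 kPa.

q_ult ≈ 1520 kPa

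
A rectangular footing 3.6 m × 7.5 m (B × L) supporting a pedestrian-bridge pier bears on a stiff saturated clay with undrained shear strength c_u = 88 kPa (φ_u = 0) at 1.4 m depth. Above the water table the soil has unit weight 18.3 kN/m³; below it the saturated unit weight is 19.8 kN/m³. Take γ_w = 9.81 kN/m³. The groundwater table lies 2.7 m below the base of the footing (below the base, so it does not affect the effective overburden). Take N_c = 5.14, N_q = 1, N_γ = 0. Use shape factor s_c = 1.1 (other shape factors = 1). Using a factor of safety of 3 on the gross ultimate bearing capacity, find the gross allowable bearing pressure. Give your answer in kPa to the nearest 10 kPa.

q_all ≈ 170 kPa

Effective surcharge at the founding depth q = γ·D_f = 18.3 × 1.4 = 25.62 kPa.
q_ult = c·N_c·s_c + q·N_q
     = 88 × 5.14 × 1.1 + 25.62 × 1
     = 497.55 + 25.62 = 523.17 kPa.
q_all = 523.17 / 3 = 174.39 kPa.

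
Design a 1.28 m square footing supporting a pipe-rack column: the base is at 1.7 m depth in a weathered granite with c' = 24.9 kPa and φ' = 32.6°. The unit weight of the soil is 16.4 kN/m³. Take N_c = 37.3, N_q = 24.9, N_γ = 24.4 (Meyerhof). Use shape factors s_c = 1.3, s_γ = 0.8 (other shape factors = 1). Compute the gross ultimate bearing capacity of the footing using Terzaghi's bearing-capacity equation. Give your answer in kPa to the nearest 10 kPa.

Effective surcharge at the founding depth q = γ·D_f = 16.4 × 1.7 = 27.88 kPa.
q_ult = c·N_c·s_c + q·N_q + 0.5·γ·B·N_γ·s_γ
     = 24.9 × 37.3 × 1.3 + 27.88 × 24.9 + 0.5 × 16.4 × 1.28 × 24.4 × 0.8
     = 1207.4 + 694.21 + 204.88 = 2106.5 kPa.

q_ult ≈ 2110 kPa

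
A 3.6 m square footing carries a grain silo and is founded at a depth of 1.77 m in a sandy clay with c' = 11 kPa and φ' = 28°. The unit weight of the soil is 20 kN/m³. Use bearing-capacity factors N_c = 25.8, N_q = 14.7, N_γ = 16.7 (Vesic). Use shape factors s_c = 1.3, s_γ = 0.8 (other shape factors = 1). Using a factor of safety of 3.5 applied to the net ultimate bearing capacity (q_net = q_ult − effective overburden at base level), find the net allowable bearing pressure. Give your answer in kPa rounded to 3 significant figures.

Effective surcharge at the founding depth q = γ·D_f = 20 × 1.77 = 35.4 kPa.
q_ult = c·N_c·s_c + q·N_q + 0.5·γ·B·N_γ·s_γ
     = 11 × 25.8 × 1.3 + 35.4 × 14.7 + 0.5 × 20 × 3.6 × 16.7 × 0.8
     = 368.94 + 520.38 + 480.96 = 1370.3 kPa.
Net ultimate: q_net = 1370.3 − 35.4 = 1334.9 kPa.
q_all(net) = 1334.9 / 3.5 = 381.39 kPa.

q_all(net) ≈ 381 kPa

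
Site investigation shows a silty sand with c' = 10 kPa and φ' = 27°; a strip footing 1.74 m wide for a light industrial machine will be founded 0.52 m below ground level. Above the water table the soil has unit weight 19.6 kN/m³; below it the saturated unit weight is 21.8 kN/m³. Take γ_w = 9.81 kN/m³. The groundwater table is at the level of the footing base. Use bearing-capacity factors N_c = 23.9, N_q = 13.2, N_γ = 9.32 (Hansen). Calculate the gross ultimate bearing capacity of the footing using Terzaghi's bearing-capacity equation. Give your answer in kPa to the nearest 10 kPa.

q_ult ≈ 470 kPa

Effective surcharge at the founding depth q = γ·D_f = 19.6 × 0.52 = 10.192 kPa.
The water table coincides with the base, so in the self-weight term γ → γ' = 11.99 kN/m³.
q_ult = c·N_c + q·N_q + 0.5·γ·B·N_γ
     = 10 × 23.9 + 10.192 × 13.2 + 0.5 × 11.99 × 1.74 × 9.32
     = 239 + 134.53 + 97.22 = 470.75 kPa.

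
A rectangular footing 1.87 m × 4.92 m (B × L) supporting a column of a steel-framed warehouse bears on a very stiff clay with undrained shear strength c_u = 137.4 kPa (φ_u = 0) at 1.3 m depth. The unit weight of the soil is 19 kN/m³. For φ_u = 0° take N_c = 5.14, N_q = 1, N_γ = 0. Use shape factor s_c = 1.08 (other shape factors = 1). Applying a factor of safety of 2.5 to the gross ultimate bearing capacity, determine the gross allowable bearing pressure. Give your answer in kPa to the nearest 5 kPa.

Effective surcharge at the founding depth q = γ·D_f = 19 × 1.3 = 24.7 kPa.
q_ult = c·N_c·s_c + q·N_q
     = 137.4 × 5.14 × 1.08 + 24.7 × 1
     = 762.73 + 24.7 = 787.43 kPa.
q_all = q_ult / FS = 787.43 / 2.5 = 314.97 kPa.

q_all ≈ 315 kPa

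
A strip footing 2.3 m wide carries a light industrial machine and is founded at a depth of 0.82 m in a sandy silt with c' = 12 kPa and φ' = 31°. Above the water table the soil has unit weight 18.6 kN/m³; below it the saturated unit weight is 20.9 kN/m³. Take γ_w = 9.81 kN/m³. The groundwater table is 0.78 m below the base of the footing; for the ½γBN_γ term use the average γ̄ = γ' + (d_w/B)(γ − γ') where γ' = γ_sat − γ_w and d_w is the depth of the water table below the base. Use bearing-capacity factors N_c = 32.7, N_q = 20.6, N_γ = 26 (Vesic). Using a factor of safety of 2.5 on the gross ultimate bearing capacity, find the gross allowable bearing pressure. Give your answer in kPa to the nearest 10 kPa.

Overburden at base level: q = 18.6 × 0.82 = 15.252 kPa.
The water table is 0.78 m below the base (< B = 2.3 m), so the ½γBN_γ term uses γ̄ = γ' + (d_w/B)(γ − γ') = 11.09 + (0.78/2.3)(18.6 − 11.09) = 13.637 kN/m³.
Cohesion term c·N_c = 12 × 32.7 = 392.4 kPa; surcharge term q·N_q = 15.252 × 20.6 = 314.19 kPa; self-weight term 0.5·γ·B·N_γ = 0.5 × 13.637 × 2.3 × 26 = 407.74 kPa.
q_ult = 392.4 + 314.19 + 407.74 = 1114.3 kPa.
q_all = 1114.3 / 2.5 = 445.73 kPa.

q_all ≈ 450 kPa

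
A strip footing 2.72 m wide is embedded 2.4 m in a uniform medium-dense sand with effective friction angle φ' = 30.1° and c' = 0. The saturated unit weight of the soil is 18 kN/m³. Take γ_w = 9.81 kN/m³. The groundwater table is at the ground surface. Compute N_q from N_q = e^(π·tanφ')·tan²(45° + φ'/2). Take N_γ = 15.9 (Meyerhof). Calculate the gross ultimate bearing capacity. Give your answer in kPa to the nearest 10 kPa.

q_ult ≈ 540 kPa

tan30.1° = 0.5797, so N_q = e^(π×0.5797)·tan²(60.05°) = 6.179 × 3.012 = 18.61.
γ' = 18 − 9.81 = 8.19 kN/m³ (submerged throughout). q = 8.19 × 2.4 = 19.656 kPa; the same γ' applies in the ½γBN_γ term.
q·N_q = 19.656 × 18.611 = 365.82 kPa
0.5·γ·B·N_γ = 0.5 × 8.19 × 2.72 × 15.9 = 177.1 kPa
q_ult = 365.82 + 177.1 = 542.92 kPa.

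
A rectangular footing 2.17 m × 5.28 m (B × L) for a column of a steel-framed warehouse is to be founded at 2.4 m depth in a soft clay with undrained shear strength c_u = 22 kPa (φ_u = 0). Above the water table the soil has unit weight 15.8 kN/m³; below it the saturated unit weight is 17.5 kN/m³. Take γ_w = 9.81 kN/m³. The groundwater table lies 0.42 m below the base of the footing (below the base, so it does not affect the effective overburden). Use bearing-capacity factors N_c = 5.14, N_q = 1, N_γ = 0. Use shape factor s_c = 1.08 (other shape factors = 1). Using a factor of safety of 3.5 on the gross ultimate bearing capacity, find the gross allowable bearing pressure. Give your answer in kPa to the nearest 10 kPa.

q = γ·D_f = 15.8 × 2.4 = 37.92 kPa.
c·N_c·s_c = 22 × 5.14 × 1.08 = 122.13 kPa
q·N_q = 37.92 × 1 = 37.92 kPa
q_ult = 122.13 + 37.92 = 160.05 kPa.
q_all = 160.05 / 3.5 = 45.728 kPa.

q_all ≈ 50 kPa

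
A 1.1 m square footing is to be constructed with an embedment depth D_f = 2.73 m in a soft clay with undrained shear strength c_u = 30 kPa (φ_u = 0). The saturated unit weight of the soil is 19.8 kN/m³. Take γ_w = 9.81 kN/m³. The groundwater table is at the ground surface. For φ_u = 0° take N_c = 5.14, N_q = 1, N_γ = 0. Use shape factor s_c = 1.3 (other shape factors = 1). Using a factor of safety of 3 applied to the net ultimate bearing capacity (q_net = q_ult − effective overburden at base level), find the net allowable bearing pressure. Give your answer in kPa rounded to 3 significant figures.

γ' = 19.8 − 9.81 = 9.99 kN/m³ (submerged throughout). q = 9.99 × 2.73 = 27.273 kPa.
c·N_c·s_c = 30 × 5.14 × 1.3 = 200.46 kPa
q·N_q = 27.273 × 1 = 27.273 kPa
q_ult = 200.46 + 27.273 = 227.73 kPa.
Net ultimate: q_net = 227.73 − 27.273 = 200.46 kPa.
q_all(net) = 200.46 / 3 = 66.82 kPa.

q_all(net) ≈ 66.8 kPa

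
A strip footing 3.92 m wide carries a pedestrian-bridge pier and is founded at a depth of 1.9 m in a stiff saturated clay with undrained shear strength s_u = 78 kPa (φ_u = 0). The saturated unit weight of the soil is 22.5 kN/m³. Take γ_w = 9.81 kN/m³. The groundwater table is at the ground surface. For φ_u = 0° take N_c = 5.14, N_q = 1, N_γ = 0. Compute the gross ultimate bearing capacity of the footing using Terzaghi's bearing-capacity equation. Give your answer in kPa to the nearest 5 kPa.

q_ult ≈ 425 kPa

γ' = 22.5 − 9.81 = 12.69 kN/m³ (submerged throughout). q = 12.69 × 1.9 = 24.111 kPa.
c·N_c = 78 × 5.14 = 400.92 kPa
q·N_q = 24.111 × 1 = 24.111 kPa
q_ult = 400.92 + 24.111 = 425.03 kPa.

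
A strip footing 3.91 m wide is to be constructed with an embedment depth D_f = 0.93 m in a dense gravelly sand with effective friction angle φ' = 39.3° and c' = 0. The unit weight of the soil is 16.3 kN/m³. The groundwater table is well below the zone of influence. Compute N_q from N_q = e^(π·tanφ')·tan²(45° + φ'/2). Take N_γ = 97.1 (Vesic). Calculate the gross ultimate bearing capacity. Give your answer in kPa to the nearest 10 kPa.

q_ult ≈ 3980 kPa

tan39.3° = 0.8185, so N_q = e^(π×0.8185)·tan²(64.65°) = 13.084 × 4.455 = 58.29.
q = γ·D_f = 16.3 × 0.93 = 15.159 kPa.
q·N_q = 15.159 × 58.291 = 883.63 kPa
0.5·γ·B·N_γ = 0.5 × 16.3 × 3.91 × 97.1 = 3094.2 kPa
q_ult = 883.63 + 3094.2 = 3977.9 kPa.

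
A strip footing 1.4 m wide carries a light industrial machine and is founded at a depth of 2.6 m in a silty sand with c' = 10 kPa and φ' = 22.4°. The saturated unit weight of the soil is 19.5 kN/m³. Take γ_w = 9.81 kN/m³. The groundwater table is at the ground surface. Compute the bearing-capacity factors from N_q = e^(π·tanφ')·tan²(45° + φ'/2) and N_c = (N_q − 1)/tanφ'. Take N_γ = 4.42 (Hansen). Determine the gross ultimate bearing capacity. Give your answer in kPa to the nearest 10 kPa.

tan22.4° = 0.4122, so N_q = e^(π×0.4122)·tan²(56.2°) = 3.651 × 2.231 = 8.15.
N_c = (8.15 − 1)/tan22.4° = 17.34.
With the water table at the surface the whole profile is submerged: γ' = 19.5 − 9.81 = 9.69 kN/m³, so q = γ'·D_f = 25.194 kPa; the same γ' applies in the ½γBN_γ term.
q_ult = c·N_c + q·N_q + 0.5·γ·B·N_γ
     = 10 × 17.337 + 25.194 × 8.1457 + 0.5 × 9.69 × 1.4 × 4.42
     = 173.37 + 205.22 + 29.981 = 408.57 kPa.

q_ult ≈ 410 kPa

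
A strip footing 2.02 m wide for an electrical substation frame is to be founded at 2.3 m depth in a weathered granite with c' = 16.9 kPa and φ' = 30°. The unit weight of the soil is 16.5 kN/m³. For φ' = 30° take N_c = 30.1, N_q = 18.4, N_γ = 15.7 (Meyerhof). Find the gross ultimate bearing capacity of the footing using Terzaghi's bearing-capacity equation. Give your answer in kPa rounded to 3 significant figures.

q_ult ≈ 1470 kPa

q = γ·D_f = 16.5 × 2.3 = 37.95 kPa.
c·N_c = 16.9 × 30.1 = 508.69 kPa
q·N_q = 37.95 × 18.4 = 698.28 kPa
0.5·γ·B·N_γ = 0.5 × 16.5 × 2.02 × 15.7 = 261.64 kPa
q_ult = 508.69 + 698.28 + 261.64 = 1468.6 kPa.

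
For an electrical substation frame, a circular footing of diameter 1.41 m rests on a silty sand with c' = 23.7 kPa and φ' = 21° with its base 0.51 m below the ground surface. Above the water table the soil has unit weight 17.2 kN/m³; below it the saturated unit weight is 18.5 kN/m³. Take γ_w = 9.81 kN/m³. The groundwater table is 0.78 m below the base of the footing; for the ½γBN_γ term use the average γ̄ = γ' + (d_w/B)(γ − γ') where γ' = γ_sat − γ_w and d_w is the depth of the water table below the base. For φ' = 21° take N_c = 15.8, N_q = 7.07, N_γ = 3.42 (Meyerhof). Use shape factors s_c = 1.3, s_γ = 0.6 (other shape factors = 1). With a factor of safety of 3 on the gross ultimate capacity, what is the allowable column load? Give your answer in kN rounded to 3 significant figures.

q = γ·D_f = 17.2 × 0.51 = 8.772 kPa.
γ' = 8.69 kN/m³; averaging over the depth B below the base, γ̄ = γ' + (d_w/B)(γ − γ') = 13.398 kN/m³.
c·N_c·s_c = 23.7 × 15.8 × 1.3 = 486.8 kPa
q·N_q = 8.772 × 7.07 = 62.018 kPa
0.5·γ·B·N_γ·s_γ = 0.5 × 13.398 × 1.41 × 3.42 × 0.6 = 19.382 kPa
q_ult = 486.8 + 62.018 + 19.382 = 568.2 kPa.
Gross allowable pressure q_all = 568.2 / 3 = 189.4 kPa.
Footing area = 1.5615 m², so allowable column load = 189.4 × 1.5615 = 295.75 kN.

P_all ≈ 296 kN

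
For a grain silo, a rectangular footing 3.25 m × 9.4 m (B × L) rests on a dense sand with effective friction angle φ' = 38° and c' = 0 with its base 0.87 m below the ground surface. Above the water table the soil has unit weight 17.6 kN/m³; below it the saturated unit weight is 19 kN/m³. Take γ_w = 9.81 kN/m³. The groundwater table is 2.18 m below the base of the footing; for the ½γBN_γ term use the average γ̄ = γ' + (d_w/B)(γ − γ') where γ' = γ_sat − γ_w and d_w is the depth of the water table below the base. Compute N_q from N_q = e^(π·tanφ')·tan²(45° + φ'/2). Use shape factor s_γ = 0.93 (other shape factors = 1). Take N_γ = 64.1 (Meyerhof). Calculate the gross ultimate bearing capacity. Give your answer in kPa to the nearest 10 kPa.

q_ult ≈ 2190 kPa

tan38° = 0.7813, so N_q = e^(π×0.7813)·tan²(64°) = 11.64 × 4.204 = 48.93.
Effective surcharge at the founding depth q = γ·D_f = 17.6 × 0.87 = 15.312 kPa.
With d_w = 2.18 m < B, γ̄ = 9.19 + (2.18/3.25) × (17.6 − 9.19) = 14.831 kN/m³.
q_ult = q·N_q + 0.5·γ·B·N_γ·s_γ
     = 15.312 × 48.933 + 0.5 × 14.831 × 3.25 × 64.1 × 0.93
     = 749.27 + 1436.7 = 2186 kPa.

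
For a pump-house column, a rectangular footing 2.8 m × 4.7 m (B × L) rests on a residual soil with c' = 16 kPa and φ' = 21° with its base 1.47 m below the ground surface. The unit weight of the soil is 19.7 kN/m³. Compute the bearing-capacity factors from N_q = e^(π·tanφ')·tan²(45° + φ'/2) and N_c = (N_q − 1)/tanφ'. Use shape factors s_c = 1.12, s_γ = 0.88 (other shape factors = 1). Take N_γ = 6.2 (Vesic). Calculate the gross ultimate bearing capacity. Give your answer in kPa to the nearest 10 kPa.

tan21° = 0.3839, so N_q = e^(π×0.3839)·tan²(55.5°) = 3.34 × 2.117 = 7.07.
N_c = (7.07 − 1)/tan21° = 15.81.
q = γ·D_f = 19.7 × 1.47 = 28.959 kPa.
c·N_c·s_c = 16 × 15.815 × 1.12 = 283.4 kPa
q·N_q = 28.959 × 7.0708 = 204.76 kPa
0.5·γ·B·N_γ·s_γ = 0.5 × 19.7 × 2.8 × 6.2 × 0.88 = 150.48 kPa
q_ult = 283.4 + 204.76 + 150.48 = 638.64 kPa.

q_ult ≈ 640 kPa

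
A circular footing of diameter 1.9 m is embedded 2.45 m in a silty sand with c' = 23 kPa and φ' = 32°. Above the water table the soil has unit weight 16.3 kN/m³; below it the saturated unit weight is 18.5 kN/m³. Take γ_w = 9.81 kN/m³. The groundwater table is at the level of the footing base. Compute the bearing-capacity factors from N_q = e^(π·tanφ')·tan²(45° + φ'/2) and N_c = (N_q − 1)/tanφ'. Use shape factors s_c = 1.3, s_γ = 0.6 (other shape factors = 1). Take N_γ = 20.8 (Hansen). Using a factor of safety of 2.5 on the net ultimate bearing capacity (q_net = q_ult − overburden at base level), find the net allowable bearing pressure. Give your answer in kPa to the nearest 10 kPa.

q_all(net) ≈ 820 kPa

N_q = e^(π·tan32°)·tan²(61°) = 23.18; N_c = (N_q − 1)/tanφ' = 35.49.
Effective surcharge at the founding depth q = γ·D_f = 16.3 × 2.45 = 39.935 kPa.
The water table coincides with the base, so in the self-weight term γ → γ' = 8.69 kN/m³.
q_ult = c·N_c·s_c + q·N_q + 0.5·γ·B·N_γ·s_γ
     = 23 × 35.49 × 1.3 + 39.935 × 23.177 + 0.5 × 8.69 × 1.9 × 20.8 × 0.6
     = 1061.2 + 925.56 + 103.03 = 2089.8 kPa.
q_net = 2089.8 − 39.935 = 2049.8 kPa.
q_all(net) = 2049.8 / 2.5 = 819.93 kPa.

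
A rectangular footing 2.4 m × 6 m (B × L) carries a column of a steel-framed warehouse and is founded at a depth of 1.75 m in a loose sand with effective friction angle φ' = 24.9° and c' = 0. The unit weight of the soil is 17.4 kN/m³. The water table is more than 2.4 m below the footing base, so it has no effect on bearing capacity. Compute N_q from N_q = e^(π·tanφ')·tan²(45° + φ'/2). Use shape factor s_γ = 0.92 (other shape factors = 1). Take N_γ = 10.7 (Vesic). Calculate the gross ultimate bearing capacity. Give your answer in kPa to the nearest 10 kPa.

q_ult ≈ 530 kPa

tan24.9° = 0.4642, so N_q = e^(π×0.4642)·tan²(57.45°) = 4.299 × 2.454 = 10.55.
q = γ·D_f = 17.4 × 1.75 = 30.45 kPa.
q·N_q = 30.45 × 10.551 = 321.26 kPa
0.5·γ·B·N_γ·s_γ = 0.5 × 17.4 × 2.4 × 10.7 × 0.92 = 205.54 kPa
q_ult = 321.26 + 205.54 = 526.81 kPa.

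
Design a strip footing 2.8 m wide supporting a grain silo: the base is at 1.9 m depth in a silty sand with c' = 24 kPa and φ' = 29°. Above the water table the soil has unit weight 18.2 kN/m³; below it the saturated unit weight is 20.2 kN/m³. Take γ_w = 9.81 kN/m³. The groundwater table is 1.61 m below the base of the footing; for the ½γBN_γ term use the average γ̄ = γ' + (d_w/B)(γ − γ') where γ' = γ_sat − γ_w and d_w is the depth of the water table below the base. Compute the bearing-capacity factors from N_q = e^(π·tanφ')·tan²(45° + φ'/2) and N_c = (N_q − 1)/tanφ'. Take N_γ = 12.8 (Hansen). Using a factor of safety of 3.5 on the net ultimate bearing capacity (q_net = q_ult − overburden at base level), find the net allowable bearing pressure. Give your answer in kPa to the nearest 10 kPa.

q_all(net) ≈ 420 kPa

N_q = e^(π·tan29°)·tan²(59.5°) = 16.44; N_c = (N_q − 1)/tanφ' = 27.86.
Overburden at base level: q = 18.2 × 1.9 = 34.58 kPa.
The water table is 1.61 m below the base (< B = 2.8 m), so the ½γBN_γ term uses γ̄ = γ' + (d_w/B)(γ − γ') = 10.39 + (1.61/2.8)(18.2 − 10.39) = 14.881 kN/m³.
Cohesion term c·N_c = 24 × 27.86 = 668.65 kPa; surcharge term q·N_q = 34.58 × 16.443 = 568.61 kPa; self-weight term 0.5·γ·B·N_γ = 0.5 × 14.881 × 2.8 × 12.8 = 266.66 kPa.
q_ult = 668.65 + 568.61 + 266.66 = 1503.9 kPa.
q_net = 1503.9 − 34.58 = 1469.3 kPa.
q_all(net) = 1469.3 / 3.5 = 419.81 kPa.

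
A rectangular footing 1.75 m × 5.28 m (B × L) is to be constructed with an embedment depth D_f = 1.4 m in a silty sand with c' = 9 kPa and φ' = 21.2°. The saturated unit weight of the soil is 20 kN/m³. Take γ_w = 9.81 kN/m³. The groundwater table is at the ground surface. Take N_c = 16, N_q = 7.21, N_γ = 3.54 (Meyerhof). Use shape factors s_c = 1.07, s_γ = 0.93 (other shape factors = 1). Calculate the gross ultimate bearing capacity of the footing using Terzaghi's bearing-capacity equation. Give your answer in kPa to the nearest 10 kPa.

q_ult ≈ 290 kPa

Water table at ground surface, so effective unit weight γ' = 20 − 9.81 = 10.19 kN/m³ is used throughout; overburden q = 10.19 × 1.4 = 14.266 kPa; the same γ' applies in the ½γBN_γ term.
Cohesion term c·N_c·s_c = 9 × 16 × 1.07 = 154.08 kPa; surcharge term q·N_q = 14.266 × 7.21 = 102.86 kPa; self-weight term 0.5·γ·B·N_γ·s_γ = 0.5 × 10.19 × 1.75 × 3.54 × 0.93 = 29.354 kPa.
q_ult = 154.08 + 102.86 + 29.354 = 286.29 kPa.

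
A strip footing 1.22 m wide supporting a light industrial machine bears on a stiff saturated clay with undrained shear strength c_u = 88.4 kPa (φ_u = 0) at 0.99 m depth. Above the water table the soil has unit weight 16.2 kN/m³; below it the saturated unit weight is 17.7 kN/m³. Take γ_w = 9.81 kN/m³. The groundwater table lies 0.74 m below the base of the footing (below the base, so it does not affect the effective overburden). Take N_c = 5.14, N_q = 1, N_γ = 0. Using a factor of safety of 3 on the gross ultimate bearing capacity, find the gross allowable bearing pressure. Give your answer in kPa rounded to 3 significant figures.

q_all ≈ 157 kPa

Overburden at base level: q = 16.2 × 0.99 = 16.038 kPa.
Cohesion term c·N_c = 88.4 × 5.14 = 454.38 kPa; surcharge term q·N_q = 16.038 × 1 = 16.038 kPa.
q_ult = 454.38 + 16.038 = 470.41 kPa.
q_all = 470.41 / 3 = 156.8 kPa.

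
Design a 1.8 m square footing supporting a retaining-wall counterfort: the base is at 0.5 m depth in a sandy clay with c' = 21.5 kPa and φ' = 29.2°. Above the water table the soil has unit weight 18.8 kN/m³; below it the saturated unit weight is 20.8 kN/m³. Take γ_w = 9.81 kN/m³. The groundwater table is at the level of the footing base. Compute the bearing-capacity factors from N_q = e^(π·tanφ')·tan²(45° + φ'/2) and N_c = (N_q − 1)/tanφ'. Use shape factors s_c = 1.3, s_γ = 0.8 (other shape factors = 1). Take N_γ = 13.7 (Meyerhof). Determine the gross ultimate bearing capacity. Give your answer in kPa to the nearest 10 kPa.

tan29.2° = 0.5589, so N_q = e^(π×0.5589)·tan²(59.6°) = 5.788 × 2.905 = 16.82.
N_c = (16.82 − 1)/tan29.2° = 28.3.
Overburden at base level: q = 18.8 × 0.5 = 9.4 kPa.
Below the base the soil is submerged, so the ½γBN_γ term uses γ' = 20.8 − 9.81 = 10.99 kN/m³.
Cohesion term c·N_c·s_c = 21.5 × 28.298 × 1.3 = 790.92 kPa; surcharge term q·N_q = 9.4 × 16.815 = 158.06 kPa; self-weight term 0.5·γ·B·N_γ·s_γ = 0.5 × 10.99 × 1.8 × 13.7 × 0.8 = 108.41 kPa.
q_ult = 790.92 + 158.06 + 108.41 = 1057.4 kPa.

q_ult ≈ 1060 kPa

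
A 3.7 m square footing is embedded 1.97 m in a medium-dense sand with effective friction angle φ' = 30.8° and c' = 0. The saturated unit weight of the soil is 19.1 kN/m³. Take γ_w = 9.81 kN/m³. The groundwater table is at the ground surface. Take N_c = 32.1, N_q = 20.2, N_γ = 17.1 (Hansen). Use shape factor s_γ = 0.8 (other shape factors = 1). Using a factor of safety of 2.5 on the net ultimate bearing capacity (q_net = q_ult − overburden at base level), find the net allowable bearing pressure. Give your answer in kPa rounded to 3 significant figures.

q_all(net) ≈ 235 kPa

γ' = 19.1 − 9.81 = 9.29 kN/m³ (submerged throughout). q = 9.29 × 1.97 = 18.301 kPa; the same γ' applies in the ½γBN_γ term.
q·N_q = 18.301 × 20.2 = 369.69 kPa
0.5·γ·B·N_γ·s_γ = 0.5 × 9.29 × 3.7 × 17.1 × 0.8 = 235.11 kPa
q_ult = 369.69 + 235.11 = 604.8 kPa.
q_net = 604.8 − 18.301 = 586.5 kPa.
q_all(net) = 586.5 / 2.5 = 234.6 kPa.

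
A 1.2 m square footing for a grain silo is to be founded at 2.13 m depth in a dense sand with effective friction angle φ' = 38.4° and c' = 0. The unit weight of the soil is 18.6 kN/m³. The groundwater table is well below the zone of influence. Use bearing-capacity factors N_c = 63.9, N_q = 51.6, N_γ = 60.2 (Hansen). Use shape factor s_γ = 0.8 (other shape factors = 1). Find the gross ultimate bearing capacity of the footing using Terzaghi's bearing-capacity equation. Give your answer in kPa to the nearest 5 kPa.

Overburden at base level: q = 18.6 × 2.13 = 39.618 kPa.
Surcharge term q·N_q = 39.618 × 51.6 = 2044.3 kPa; self-weight term 0.5·γ·B·N_γ·s_γ = 0.5 × 18.6 × 1.2 × 60.2 × 0.8 = 537.47 kPa.
q_ult = 2044.3 + 537.47 = 2581.8 kPa.

q_ult ≈ 2580 kPa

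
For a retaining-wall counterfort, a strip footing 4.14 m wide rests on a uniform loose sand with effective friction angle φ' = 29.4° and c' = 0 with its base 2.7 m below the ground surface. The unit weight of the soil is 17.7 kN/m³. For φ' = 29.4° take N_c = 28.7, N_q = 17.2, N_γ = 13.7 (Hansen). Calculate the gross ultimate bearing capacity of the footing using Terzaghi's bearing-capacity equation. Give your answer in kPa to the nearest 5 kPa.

q_ult ≈ 1325 kPa

Effective surcharge at the founding depth q = γ·D_f = 17.7 × 2.7 = 47.79 kPa.
q_ult = q·N_q + 0.5·γ·B·N_γ
     = 47.79 × 17.2 + 0.5 × 17.7 × 4.14 × 13.7
     = 821.99 + 501.95 = 1323.9 kPa.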